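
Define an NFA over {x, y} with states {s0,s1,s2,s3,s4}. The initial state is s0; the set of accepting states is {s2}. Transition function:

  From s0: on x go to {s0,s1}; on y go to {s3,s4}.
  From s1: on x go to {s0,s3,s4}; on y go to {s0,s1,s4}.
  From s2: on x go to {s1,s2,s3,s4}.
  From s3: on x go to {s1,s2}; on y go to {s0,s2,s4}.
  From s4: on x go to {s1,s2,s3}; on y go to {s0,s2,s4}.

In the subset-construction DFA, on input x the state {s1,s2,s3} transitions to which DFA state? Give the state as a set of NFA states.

{s0,s1,s2,s3,s4}

δ(s1,x) = {s0,s3,s4}; δ(s2,x) = {s1,s2,s3,s4}; δ(s3,x) = {s1,s2}.
Union: {s0,s1,s2,s3,s4}.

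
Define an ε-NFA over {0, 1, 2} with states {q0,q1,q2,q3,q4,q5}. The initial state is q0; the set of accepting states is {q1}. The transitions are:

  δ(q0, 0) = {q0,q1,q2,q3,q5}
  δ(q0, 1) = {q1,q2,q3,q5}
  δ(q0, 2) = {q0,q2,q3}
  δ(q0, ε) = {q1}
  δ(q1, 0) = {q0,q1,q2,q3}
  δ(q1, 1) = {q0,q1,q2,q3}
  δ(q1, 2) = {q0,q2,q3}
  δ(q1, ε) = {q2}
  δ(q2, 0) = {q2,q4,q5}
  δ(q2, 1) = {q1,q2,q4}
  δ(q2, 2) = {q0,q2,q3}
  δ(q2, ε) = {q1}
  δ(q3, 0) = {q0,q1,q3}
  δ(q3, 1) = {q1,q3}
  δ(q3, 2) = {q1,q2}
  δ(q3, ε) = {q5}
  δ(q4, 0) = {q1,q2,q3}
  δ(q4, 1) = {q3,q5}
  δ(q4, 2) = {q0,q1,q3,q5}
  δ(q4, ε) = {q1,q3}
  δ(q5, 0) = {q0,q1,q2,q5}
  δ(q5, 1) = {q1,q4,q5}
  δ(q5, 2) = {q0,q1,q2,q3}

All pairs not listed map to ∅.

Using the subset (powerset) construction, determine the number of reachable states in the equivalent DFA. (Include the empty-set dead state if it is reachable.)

3

Start state of the DFA: {q0,q1,q2} (ε-closure of the NFA start).
{q0,q1,q2} --0--> {q0,q1,q2,q3,q4,q5}  [new]
{q0,q1,q2} --1--> {q0,q1,q2,q3,q4,q5}  [seen]
{q0,q1,q2} --2--> {q0,q1,q2,q3,q5}  [new]
{q0,q1,q2,q3,q4,q5} --0--> {q0,q1,q2,q3,q4,q5}  [seen]
{q0,q1,q2,q3,q4,q5} --1--> {q0,q1,q2,q3,q4,q5}  [seen]
{q0,q1,q2,q3,q4,q5} --2--> {q0,q1,q2,q3,q5}  [seen]
{q0,q1,q2,q3,q5} --0--> {q0,q1,q2,q3,q4,q5}  [seen]
{q0,q1,q2,q3,q5} --1--> {q0,q1,q2,q3,q4,q5}  [seen]
{q0,q1,q2,q3,q5} --2--> {q0,q1,q2,q3,q5}  [seen]
Reachable DFA states: {q0,q1,q2}, {q0,q1,q2,q3,q4,q5}, {q0,q1,q2,q3,q5}.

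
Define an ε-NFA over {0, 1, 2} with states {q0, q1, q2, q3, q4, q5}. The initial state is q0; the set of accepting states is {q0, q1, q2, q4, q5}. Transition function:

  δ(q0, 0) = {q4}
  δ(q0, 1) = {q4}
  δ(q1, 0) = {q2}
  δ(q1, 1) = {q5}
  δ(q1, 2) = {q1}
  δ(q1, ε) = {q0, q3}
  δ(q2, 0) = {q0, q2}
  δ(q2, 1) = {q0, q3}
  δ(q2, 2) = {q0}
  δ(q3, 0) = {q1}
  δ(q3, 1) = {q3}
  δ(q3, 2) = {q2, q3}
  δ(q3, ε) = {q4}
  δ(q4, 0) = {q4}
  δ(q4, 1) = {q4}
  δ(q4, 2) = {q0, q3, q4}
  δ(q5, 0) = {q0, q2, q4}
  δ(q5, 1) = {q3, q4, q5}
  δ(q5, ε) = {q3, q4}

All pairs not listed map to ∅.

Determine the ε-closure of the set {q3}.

{q3, q4}

Begin with {q3}.
q3 →ε {q4}; add q4.
ε-closure = {q3, q4}.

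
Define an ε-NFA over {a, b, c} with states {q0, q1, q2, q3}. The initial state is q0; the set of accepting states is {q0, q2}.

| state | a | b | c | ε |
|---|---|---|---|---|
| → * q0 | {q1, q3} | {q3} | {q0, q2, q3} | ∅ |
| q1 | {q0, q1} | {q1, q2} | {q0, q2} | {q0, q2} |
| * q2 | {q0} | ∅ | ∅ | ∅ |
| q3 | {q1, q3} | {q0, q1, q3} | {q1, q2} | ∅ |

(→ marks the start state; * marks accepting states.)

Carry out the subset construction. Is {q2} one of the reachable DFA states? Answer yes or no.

Start state of the DFA: {q0} (ε-closure of the NFA start).
{q0} --a--> {q0, q1, q2, q3}  [new]
{q0} --b--> {q3}  [new]
{q0} --c--> {q0, q2, q3}  [new]
{q0, q1, q2, q3} --a--> {q0, q1, q2, q3}  [seen]
{q0, q1, q2, q3} --b--> {q0, q1, q2, q3}  [seen]
{q0, q1, q2, q3} --c--> {q0, q1, q2, q3}  [seen]
{q3} --a--> {q0, q1, q2, q3}  [seen]
{q3} --b--> {q0, q1, q2, q3}  [seen]
{q3} --c--> {q0, q1, q2}  [new]
{q0, q2, q3} --a--> {q0, q1, q2, q3}  [seen]
{q0, q2, q3} --b--> {q0, q1, q2, q3}  [seen]
{q0, q2, q3} --c--> {q0, q1, q2, q3}  [seen]
{q0, q1, q2} --a--> {q0, q1, q2, q3}  [seen]
{q0, q1, q2} --b--> {q0, q1, q2, q3}  [seen]
{q0, q1, q2} --c--> {q0, q2, q3}  [seen]
Reachable DFA states: {q0}, {q0, q1, q2, q3}, {q3}, {q0, q2, q3}, {q0, q1, q2}.
{q2} is not among them.

no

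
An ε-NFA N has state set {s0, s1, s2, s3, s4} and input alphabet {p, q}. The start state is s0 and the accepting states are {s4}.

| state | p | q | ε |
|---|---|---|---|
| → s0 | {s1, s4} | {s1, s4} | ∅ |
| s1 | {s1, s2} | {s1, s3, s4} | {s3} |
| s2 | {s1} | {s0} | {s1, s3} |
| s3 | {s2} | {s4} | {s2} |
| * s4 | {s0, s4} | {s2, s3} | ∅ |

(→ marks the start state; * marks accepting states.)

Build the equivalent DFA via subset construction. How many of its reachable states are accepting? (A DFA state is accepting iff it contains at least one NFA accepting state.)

Start state of the DFA: {s0} (ε-closure of the NFA start).
{s0} --p--> {s1, s2, s3, s4}  [new]
{s0} --q--> {s1, s2, s3, s4}  [seen]
{s1, s2, s3, s4} --p--> {s0, s1, s2, s3, s4}  [new]
{s1, s2, s3, s4} --q--> {s0, s1, s2, s3, s4}  [seen]
{s0, s1, s2, s3, s4} --p--> {s0, s1, s2, s3, s4}  [seen]
{s0, s1, s2, s3, s4} --q--> {s0, s1, s2, s3, s4}  [seen]
Reachable DFA states: {s0}, {s1, s2, s3, s4}, {s0, s1, s2, s3, s4}.
Accepting DFA states (contain an NFA accepting state): {s1, s2, s3, s4}, {s0, s1, s2, s3, s4}.

2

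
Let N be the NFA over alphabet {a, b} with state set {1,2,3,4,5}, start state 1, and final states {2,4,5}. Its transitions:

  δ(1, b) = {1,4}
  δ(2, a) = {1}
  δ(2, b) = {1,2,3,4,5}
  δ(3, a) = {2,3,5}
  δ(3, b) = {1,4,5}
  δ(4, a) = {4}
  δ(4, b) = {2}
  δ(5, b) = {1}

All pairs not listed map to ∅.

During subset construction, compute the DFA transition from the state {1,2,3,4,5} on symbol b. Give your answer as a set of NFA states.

{1,2,3,4,5}

δ(1,b) = {1,4}; δ(2,b) = {1,2,3,4,5}; δ(3,b) = {1,4,5}; δ(4,b) = {2}; δ(5,b) = {1}.
Union: {1,2,3,4,5}.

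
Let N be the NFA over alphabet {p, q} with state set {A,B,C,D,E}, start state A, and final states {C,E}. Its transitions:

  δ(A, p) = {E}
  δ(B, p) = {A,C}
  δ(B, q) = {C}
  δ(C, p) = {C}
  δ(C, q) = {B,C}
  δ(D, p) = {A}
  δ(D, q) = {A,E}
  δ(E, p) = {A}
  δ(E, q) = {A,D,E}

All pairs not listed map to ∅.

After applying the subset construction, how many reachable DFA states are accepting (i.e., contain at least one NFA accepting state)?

3

Start state of the DFA: {A}.
{A} --p--> {E}  [new]
{A} --q--> ∅  [new]
{E} --p--> {A}  [seen]
{E} --q--> {A,D,E}  [new]
∅ --p--> ∅  [seen]
∅ --q--> ∅  [seen]
{A,D,E} --p--> {A,E}  [new]
{A,D,E} --q--> {A,D,E}  [seen]
{A,E} --p--> {A,E}  [seen]
{A,E} --q--> {A,D,E}  [seen]
Reachable DFA states: {A}, {E}, ∅, {A,D,E}, {A,E}.
Accepting DFA states (contain an NFA accepting state): {E}, {A,D,E}, {A,E}.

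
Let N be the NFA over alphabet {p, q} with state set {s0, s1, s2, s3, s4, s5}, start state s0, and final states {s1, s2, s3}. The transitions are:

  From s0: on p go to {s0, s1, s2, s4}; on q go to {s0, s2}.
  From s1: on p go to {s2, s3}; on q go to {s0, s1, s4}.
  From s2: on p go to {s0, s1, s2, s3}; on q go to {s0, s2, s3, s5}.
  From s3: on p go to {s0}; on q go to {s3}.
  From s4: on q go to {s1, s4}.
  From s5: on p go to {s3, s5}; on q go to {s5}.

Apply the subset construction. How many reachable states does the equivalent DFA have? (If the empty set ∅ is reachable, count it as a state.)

6

Start state of the DFA: {s0}.
{s0} --p--> {s0, s1, s2, s4}  [new]
{s0} --q--> {s0, s2}  [new]
{s0, s1, s2, s4} --p--> {s0, s1, s2, s3, s4}  [new]
{s0, s1, s2, s4} --q--> {s0, s1, s2, s3, s4, s5}  [new]
{s0, s2} --p--> {s0, s1, s2, s3, s4}  [seen]
{s0, s2} --q--> {s0, s2, s3, s5}  [new]
{s0, s1, s2, s3, s4} --p--> {s0, s1, s2, s3, s4}  [seen]
{s0, s1, s2, s3, s4} --q--> {s0, s1, s2, s3, s4, s5}  [seen]
{s0, s1, s2, s3, s4, s5} --p--> {s0, s1, s2, s3, s4, s5}  [seen]
{s0, s1, s2, s3, s4, s5} --q--> {s0, s1, s2, s3, s4, s5}  [seen]
{s0, s2, s3, s5} --p--> {s0, s1, s2, s3, s4, s5}  [seen]
{s0, s2, s3, s5} --q--> {s0, s2, s3, s5}  [seen]
Reachable DFA states: {s0}, {s0, s1, s2, s4}, {s0, s2}, {s0, s1, s2, s3, s4}, {s0, s1, s2, s3, s4, s5}, {s0, s2, s3, s5}.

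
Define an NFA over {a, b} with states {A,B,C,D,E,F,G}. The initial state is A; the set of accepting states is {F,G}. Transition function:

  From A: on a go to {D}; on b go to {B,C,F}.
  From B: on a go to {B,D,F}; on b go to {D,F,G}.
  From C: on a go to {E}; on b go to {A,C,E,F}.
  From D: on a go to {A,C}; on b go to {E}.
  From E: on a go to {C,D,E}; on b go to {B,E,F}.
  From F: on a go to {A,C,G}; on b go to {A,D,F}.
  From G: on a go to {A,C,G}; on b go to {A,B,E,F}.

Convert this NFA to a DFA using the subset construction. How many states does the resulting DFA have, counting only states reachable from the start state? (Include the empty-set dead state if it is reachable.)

15

Start state of the DFA: {A}.
{A} --a--> {D}  [new]
{A} --b--> {B,C,F}  [new]
{D} --a--> {A,C}  [new]
{D} --b--> {E}  [new]
{B,C,F} --a--> {A,B,C,D,E,F,G}  [new]
{B,C,F} --b--> {A,C,D,E,F,G}  [new]
{A,C} --a--> {D,E}  [new]
{A,C} --b--> {A,B,C,E,F}  [new]
{E} --a--> {C,D,E}  [new]
{E} --b--> {B,E,F}  [new]
{A,B,C,D,E,F,G} --a--> {A,B,C,D,E,F,G}  [seen]
{A,B,C,D,E,F,G} --b--> {A,B,C,D,E,F,G}  [seen]
{A,C,D,E,F,G} --a--> {A,C,D,E,G}  [new]
{A,C,D,E,F,G} --b--> {A,B,C,D,E,F}  [new]
{D,E} --a--> {A,C,D,E}  [new]
{D,E} --b--> {B,E,F}  [seen]
{A,B,C,E,F} --a--> {A,B,C,D,E,F,G}  [seen]
{A,B,C,E,F} --b--> {A,B,C,D,E,F,G}  [seen]
{C,D,E} --a--> {A,C,D,E}  [seen]
{C,D,E} --b--> {A,B,C,E,F}  [seen]
{B,E,F} --a--> {A,B,C,D,E,F,G}  [seen]
{B,E,F} --b--> {A,B,D,E,F,G}  [new]
{A,C,D,E,G} --a--> {A,C,D,E,G}  [seen]
{A,C,D,E,G} --b--> {A,B,C,E,F}  [seen]
{A,B,C,D,E,F} --a--> {A,B,C,D,E,F,G}  [seen]
{A,B,C,D,E,F} --b--> {A,B,C,D,E,F,G}  [seen]
{A,C,D,E} --a--> {A,C,D,E}  [seen]
{A,C,D,E} --b--> {A,B,C,E,F}  [seen]
{A,B,D,E,F,G} --a--> {A,B,C,D,E,F,G}  [seen]
{A,B,D,E,F,G} --b--> {A,B,C,D,E,F,G}  [seen]
Reachable DFA states: {A}, {D}, {B,C,F}, {A,C}, {E}, {A,B,C,D,E,F,G}, {A,C,D,E,F,G}, {D,E}, {A,B,C,E,F}, {C,D,E}, {B,E,F}, {A,C,D,E,G}, {A,B,C,D,E,F}, {A,C,D,E}, {A,B,D,E,F,G}.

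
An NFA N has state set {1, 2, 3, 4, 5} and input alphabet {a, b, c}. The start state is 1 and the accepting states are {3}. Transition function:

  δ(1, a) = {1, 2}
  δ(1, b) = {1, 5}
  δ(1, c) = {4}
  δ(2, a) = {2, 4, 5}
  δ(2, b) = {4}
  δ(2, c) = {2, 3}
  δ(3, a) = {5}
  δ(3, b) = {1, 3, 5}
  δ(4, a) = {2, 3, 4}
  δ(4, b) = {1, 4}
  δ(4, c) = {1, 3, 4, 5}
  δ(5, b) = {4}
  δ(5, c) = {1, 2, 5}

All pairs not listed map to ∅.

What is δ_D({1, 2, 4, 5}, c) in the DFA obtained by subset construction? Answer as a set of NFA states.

δ(1,c) = {4}; δ(2,c) = {2, 3}; δ(4,c) = {1, 3, 4, 5}; δ(5,c) = {1, 2, 5}.
Union: {1, 2, 3, 4, 5}.

{1, 2, 3, 4, 5}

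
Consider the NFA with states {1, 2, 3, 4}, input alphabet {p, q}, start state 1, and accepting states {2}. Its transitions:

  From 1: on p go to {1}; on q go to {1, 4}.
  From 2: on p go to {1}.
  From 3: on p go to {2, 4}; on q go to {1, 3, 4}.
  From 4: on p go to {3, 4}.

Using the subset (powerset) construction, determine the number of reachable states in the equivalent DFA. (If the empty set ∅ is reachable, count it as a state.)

Start state of the DFA: {1}.
{1} --p--> {1}  [seen]
{1} --q--> {1, 4}  [new]
{1, 4} --p--> {1, 3, 4}  [new]
{1, 4} --q--> {1, 4}  [seen]
{1, 3, 4} --p--> {1, 2, 3, 4}  [new]
{1, 3, 4} --q--> {1, 3, 4}  [seen]
{1, 2, 3, 4} --p--> {1, 2, 3, 4}  [seen]
{1, 2, 3, 4} --q--> {1, 3, 4}  [seen]
Reachable DFA states: {1}, {1, 4}, {1, 3, 4}, {1, 2, 3, 4}.

4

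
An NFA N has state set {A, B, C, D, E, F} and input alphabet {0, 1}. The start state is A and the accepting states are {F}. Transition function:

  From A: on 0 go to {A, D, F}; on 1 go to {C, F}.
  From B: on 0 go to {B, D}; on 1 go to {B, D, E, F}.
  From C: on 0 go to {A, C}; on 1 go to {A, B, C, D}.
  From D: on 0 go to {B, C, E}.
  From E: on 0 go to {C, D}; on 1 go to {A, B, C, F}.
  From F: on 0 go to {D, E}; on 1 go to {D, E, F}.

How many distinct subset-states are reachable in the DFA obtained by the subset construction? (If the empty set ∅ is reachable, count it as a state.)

Start state of the DFA: {A}.
{A} --0--> {A, D, F}  [new]
{A} --1--> {C, F}  [new]
{A, D, F} --0--> {A, B, C, D, E, F}  [new]
{A, D, F} --1--> {C, D, E, F}  [new]
{C, F} --0--> {A, C, D, E}  [new]
{C, F} --1--> {A, B, C, D, E, F}  [seen]
{A, B, C, D, E, F} --0--> {A, B, C, D, E, F}  [seen]
{A, B, C, D, E, F} --1--> {A, B, C, D, E, F}  [seen]
{C, D, E, F} --0--> {A, B, C, D, E}  [new]
{C, D, E, F} --1--> {A, B, C, D, E, F}  [seen]
{A, C, D, E} --0--> {A, B, C, D, E, F}  [seen]
{A, C, D, E} --1--> {A, B, C, D, F}  [new]
{A, B, C, D, E} --0--> {A, B, C, D, E, F}  [seen]
{A, B, C, D, E} --1--> {A, B, C, D, E, F}  [seen]
{A, B, C, D, F} --0--> {A, B, C, D, E, F}  [seen]
{A, B, C, D, F} --1--> {A, B, C, D, E, F}  [seen]
Reachable DFA states: {A}, {A, D, F}, {C, F}, {A, B, C, D, E, F}, {C, D, E, F}, {A, C, D, E}, {A, B, C, D, E}, {A, B, C, D, F}.

8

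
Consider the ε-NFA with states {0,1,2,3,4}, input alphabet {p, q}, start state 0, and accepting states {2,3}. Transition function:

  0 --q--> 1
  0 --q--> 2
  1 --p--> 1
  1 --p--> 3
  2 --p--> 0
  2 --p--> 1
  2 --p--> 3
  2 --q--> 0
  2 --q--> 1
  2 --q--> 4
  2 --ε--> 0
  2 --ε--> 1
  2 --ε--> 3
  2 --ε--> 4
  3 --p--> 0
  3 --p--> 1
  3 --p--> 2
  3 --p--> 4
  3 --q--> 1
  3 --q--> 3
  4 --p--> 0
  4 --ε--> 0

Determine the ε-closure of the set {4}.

Begin with {4}.
4 →ε {0}; add 0.
ε-closure = {0,4}.

{0,4}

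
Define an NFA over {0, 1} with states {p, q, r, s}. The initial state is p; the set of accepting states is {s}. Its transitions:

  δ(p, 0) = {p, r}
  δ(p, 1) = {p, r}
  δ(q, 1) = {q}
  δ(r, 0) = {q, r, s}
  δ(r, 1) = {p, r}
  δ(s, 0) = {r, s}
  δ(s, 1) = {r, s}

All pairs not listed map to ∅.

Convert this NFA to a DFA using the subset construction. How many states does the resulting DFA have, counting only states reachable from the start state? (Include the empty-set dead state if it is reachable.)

Start state of the DFA: {p}.
{p} --0--> {p, r}  [new]
{p} --1--> {p, r}  [seen]
{p, r} --0--> {p, q, r, s}  [new]
{p, r} --1--> {p, r}  [seen]
{p, q, r, s} --0--> {p, q, r, s}  [seen]
{p, q, r, s} --1--> {p, q, r, s}  [seen]
Reachable DFA states: {p}, {p, r}, {p, q, r, s}.

3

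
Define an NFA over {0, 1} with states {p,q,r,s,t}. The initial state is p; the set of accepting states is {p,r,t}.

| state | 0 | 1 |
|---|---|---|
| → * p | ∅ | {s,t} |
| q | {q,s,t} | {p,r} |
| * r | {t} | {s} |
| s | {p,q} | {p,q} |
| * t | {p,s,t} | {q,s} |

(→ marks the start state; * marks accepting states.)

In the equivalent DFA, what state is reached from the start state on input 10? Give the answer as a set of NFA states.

Start: {p}.
δ(p,1) = {s,t}.
Union: {s,t}.
After 1: {s,t}.
δ(s,0) = {p,q}; δ(t,0) = {p,s,t}.
Union: {p,q,s,t}.
After 0: {p,q,s,t}.

{p,q,s,t}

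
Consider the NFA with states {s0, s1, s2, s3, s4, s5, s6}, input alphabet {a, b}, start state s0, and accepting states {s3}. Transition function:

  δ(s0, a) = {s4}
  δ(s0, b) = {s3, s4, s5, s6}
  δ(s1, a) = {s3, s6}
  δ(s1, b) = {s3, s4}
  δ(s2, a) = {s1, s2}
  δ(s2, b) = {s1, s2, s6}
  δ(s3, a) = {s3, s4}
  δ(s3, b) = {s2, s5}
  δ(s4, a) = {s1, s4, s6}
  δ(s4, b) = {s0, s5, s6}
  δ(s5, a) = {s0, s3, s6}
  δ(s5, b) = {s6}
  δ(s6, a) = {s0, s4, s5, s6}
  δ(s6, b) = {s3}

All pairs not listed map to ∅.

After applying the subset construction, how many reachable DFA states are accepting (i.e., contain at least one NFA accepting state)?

7

Start state of the DFA: {s0}.
{s0} --a--> {s4}  [new]
{s0} --b--> {s3, s4, s5, s6}  [new]
{s4} --a--> {s1, s4, s6}  [new]
{s4} --b--> {s0, s5, s6}  [new]
{s3, s4, s5, s6} --a--> {s0, s1, s3, s4, s5, s6}  [new]
{s3, s4, s5, s6} --b--> {s0, s2, s3, s5, s6}  [new]
{s1, s4, s6} --a--> {s0, s1, s3, s4, s5, s6}  [seen]
{s1, s4, s6} --b--> {s0, s3, s4, s5, s6}  [new]
{s0, s5, s6} --a--> {s0, s3, s4, s5, s6}  [seen]
{s0, s5, s6} --b--> {s3, s4, s5, s6}  [seen]
{s0, s1, s3, s4, s5, s6} --a--> {s0, s1, s3, s4, s5, s6}  [seen]
{s0, s1, s3, s4, s5, s6} --b--> {s0, s2, s3, s4, s5, s6}  [new]
{s0, s2, s3, s5, s6} --a--> {s0, s1, s2, s3, s4, s5, s6}  [new]
{s0, s2, s3, s5, s6} --b--> {s1, s2, s3, s4, s5, s6}  [new]
{s0, s3, s4, s5, s6} --a--> {s0, s1, s3, s4, s5, s6}  [seen]
{s0, s3, s4, s5, s6} --b--> {s0, s2, s3, s4, s5, s6}  [seen]
{s0, s2, s3, s4, s5, s6} --a--> {s0, s1, s2, s3, s4, s5, s6}  [seen]
{s0, s2, s3, s4, s5, s6} --b--> {s0, s1, s2, s3, s4, s5, s6}  [seen]
{s0, s1, s2, s3, s4, s5, s6} --a--> {s0, s1, s2, s3, s4, s5, s6}  [seen]
{s0, s1, s2, s3, s4, s5, s6} --b--> {s0, s1, s2, s3, s4, s5, s6}  [seen]
{s1, s2, s3, s4, s5, s6} --a--> {s0, s1, s2, s3, s4, s5, s6}  [seen]
{s1, s2, s3, s4, s5, s6} --b--> {s0, s1, s2, s3, s4, s5, s6}  [seen]
Reachable DFA states: {s0}, {s4}, {s3, s4, s5, s6}, {s1, s4, s6}, {s0, s5, s6}, {s0, s1, s3, s4, s5, s6}, {s0, s2, s3, s5, s6}, {s0, s3, s4, s5, s6}, {s0, s2, s3, s4, s5, s6}, {s0, s1, s2, s3, s4, s5, s6}, {s1, s2, s3, s4, s5, s6}.
Accepting DFA states (contain an NFA accepting state): {s3, s4, s5, s6}, {s0, s1, s3, s4, s5, s6}, {s0, s2, s3, s5, s6}, {s0, s3, s4, s5, s6}, {s0, s2, s3, s4, s5, s6}, {s0, s1, s2, s3, s4, s5, s6}, {s1, s2, s3, s4, s5, s6}.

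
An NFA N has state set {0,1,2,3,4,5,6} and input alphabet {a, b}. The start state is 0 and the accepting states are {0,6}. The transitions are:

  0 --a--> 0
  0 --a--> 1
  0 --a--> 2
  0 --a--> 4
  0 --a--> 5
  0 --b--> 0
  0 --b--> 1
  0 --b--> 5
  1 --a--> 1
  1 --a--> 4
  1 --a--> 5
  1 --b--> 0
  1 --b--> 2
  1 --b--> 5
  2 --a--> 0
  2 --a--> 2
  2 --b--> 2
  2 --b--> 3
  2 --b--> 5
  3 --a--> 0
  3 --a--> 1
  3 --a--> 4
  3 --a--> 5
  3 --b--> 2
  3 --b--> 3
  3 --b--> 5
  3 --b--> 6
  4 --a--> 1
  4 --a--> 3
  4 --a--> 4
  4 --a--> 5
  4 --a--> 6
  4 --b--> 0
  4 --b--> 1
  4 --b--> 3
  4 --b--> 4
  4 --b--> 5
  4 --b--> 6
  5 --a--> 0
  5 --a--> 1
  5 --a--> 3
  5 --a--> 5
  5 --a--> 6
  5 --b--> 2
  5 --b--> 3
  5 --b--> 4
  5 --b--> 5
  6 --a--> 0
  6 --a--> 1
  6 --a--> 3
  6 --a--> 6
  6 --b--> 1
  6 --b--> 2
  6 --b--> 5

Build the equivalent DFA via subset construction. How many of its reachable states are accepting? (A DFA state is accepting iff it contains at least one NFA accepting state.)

Start state of the DFA: {0}.
{0} --a--> {0,1,2,4,5}  [new]
{0} --b--> {0,1,5}  [new]
{0,1,2,4,5} --a--> {0,1,2,3,4,5,6}  [new]
{0,1,2,4,5} --b--> {0,1,2,3,4,5,6}  [seen]
{0,1,5} --a--> {0,1,2,3,4,5,6}  [seen]
{0,1,5} --b--> {0,1,2,3,4,5}  [new]
{0,1,2,3,4,5,6} --a--> {0,1,2,3,4,5,6}  [seen]
{0,1,2,3,4,5,6} --b--> {0,1,2,3,4,5,6}  [seen]
{0,1,2,3,4,5} --a--> {0,1,2,3,4,5,6}  [seen]
{0,1,2,3,4,5} --b--> {0,1,2,3,4,5,6}  [seen]
Reachable DFA states: {0}, {0,1,2,4,5}, {0,1,5}, {0,1,2,3,4,5,6}, {0,1,2,3,4,5}.
Accepting DFA states (contain an NFA accepting state): {0}, {0,1,2,4,5}, {0,1,5}, {0,1,2,3,4,5,6}, {0,1,2,3,4,5}.

5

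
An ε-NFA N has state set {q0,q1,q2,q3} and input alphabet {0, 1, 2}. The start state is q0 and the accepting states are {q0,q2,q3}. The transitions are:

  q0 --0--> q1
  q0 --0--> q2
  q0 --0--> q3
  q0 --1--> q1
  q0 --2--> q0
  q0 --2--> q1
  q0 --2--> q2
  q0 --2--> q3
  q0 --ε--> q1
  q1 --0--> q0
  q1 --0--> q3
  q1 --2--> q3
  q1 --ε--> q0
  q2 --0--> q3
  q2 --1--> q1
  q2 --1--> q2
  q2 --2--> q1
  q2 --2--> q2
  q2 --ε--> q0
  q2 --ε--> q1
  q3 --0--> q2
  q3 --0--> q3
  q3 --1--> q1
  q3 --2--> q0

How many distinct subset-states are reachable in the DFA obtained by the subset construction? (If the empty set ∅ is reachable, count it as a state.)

Start state of the DFA: {q0,q1} (ε-closure of the NFA start).
{q0,q1} --0--> {q0,q1,q2,q3}  [new]
{q0,q1} --1--> {q0,q1}  [seen]
{q0,q1} --2--> {q0,q1,q2,q3}  [seen]
{q0,q1,q2,q3} --0--> {q0,q1,q2,q3}  [seen]
{q0,q1,q2,q3} --1--> {q0,q1,q2}  [new]
{q0,q1,q2,q3} --2--> {q0,q1,q2,q3}  [seen]
{q0,q1,q2} --0--> {q0,q1,q2,q3}  [seen]
{q0,q1,q2} --1--> {q0,q1,q2}  [seen]
{q0,q1,q2} --2--> {q0,q1,q2,q3}  [seen]
Reachable DFA states: {q0,q1}, {q0,q1,q2,q3}, {q0,q1,q2}.

3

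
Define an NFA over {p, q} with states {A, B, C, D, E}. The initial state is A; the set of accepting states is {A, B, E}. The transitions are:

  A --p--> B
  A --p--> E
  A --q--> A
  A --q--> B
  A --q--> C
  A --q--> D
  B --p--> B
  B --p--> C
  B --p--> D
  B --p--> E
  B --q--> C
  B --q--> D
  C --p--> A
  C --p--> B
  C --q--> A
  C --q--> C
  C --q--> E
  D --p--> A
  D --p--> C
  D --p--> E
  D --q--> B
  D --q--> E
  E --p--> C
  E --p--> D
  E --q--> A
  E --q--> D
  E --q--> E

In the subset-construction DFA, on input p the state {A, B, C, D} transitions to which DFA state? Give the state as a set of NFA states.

δ(A,p) = {B, E}; δ(B,p) = {B, C, D, E}; δ(C,p) = {A, B}; δ(D,p) = {A, C, E}.
Union: {A, B, C, D, E}.

{A, B, C, D, E}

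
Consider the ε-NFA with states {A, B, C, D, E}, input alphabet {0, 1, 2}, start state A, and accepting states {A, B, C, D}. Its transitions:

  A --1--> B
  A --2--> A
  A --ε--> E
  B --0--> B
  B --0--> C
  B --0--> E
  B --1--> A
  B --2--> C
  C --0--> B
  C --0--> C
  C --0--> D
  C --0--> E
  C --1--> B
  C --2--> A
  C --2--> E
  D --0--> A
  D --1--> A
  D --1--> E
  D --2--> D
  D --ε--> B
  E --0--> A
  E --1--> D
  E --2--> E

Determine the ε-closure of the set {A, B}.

Begin with {A, B}.
A →ε {E}; add E.
ε-closure = {A, B, E}.

{A, B, E}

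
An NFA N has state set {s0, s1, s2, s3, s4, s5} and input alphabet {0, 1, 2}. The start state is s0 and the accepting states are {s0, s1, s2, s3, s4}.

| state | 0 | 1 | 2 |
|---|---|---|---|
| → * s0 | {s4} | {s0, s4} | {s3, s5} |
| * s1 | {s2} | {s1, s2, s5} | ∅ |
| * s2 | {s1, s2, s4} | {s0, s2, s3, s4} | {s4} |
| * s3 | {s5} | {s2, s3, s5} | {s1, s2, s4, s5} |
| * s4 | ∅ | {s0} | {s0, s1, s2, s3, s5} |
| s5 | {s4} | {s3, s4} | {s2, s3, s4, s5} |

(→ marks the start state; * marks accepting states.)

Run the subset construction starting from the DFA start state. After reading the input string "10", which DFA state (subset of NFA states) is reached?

Start: {s0}.
δ(s0,1) = {s0, s4}.
Union: {s0, s4}.
After 1: {s0, s4}.
δ(s0,0) = {s4}; δ(s4,0) = ∅.
Union: {s4}.
After 0: {s4}.

{s4}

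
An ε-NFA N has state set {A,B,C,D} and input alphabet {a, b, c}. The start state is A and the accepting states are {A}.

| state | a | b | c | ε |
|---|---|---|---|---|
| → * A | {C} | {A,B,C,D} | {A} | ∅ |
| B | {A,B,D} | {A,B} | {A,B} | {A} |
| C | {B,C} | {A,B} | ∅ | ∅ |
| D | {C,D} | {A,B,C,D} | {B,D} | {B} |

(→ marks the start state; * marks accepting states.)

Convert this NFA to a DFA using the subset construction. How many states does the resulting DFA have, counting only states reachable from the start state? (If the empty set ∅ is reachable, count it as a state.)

7

Start state of the DFA: {A} (ε-closure of the NFA start).
{A} --a--> {C}  [new]
{A} --b--> {A,B,C,D}  [new]
{A} --c--> {A}  [seen]
{C} --a--> {A,B,C}  [new]
{C} --b--> {A,B}  [new]
{C} --c--> ∅  [new]
{A,B,C,D} --a--> {A,B,C,D}  [seen]
{A,B,C,D} --b--> {A,B,C,D}  [seen]
{A,B,C,D} --c--> {A,B,D}  [new]
{A,B,C} --a--> {A,B,C,D}  [seen]
{A,B,C} --b--> {A,B,C,D}  [seen]
{A,B,C} --c--> {A,B}  [seen]
{A,B} --a--> {A,B,C,D}  [seen]
{A,B} --b--> {A,B,C,D}  [seen]
{A,B} --c--> {A,B}  [seen]
∅ --a--> ∅  [seen]
∅ --b--> ∅  [seen]
∅ --c--> ∅  [seen]
{A,B,D} --a--> {A,B,C,D}  [seen]
{A,B,D} --b--> {A,B,C,D}  [seen]
{A,B,D} --c--> {A,B,D}  [seen]
Reachable DFA states: {A}, {C}, {A,B,C,D}, {A,B,C}, {A,B}, ∅, {A,B,D}.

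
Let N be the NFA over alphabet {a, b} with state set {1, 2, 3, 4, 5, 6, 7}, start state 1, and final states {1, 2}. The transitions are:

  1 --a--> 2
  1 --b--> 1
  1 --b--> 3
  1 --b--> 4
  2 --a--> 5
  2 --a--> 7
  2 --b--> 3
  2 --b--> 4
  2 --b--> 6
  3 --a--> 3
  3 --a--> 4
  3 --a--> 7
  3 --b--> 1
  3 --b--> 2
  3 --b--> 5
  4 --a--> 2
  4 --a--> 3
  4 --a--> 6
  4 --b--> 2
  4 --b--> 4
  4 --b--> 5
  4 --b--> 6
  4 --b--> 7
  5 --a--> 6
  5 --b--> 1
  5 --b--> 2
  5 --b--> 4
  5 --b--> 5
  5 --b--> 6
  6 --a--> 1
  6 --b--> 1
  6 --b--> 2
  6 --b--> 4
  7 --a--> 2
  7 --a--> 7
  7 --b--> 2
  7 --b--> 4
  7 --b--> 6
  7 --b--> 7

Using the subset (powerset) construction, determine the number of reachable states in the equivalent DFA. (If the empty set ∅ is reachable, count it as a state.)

Start state of the DFA: {1}.
{1} --a--> {2}  [new]
{1} --b--> {1, 3, 4}  [new]
{2} --a--> {5, 7}  [new]
{2} --b--> {3, 4, 6}  [new]
{1, 3, 4} --a--> {2, 3, 4, 6, 7}  [new]
{1, 3, 4} --b--> {1, 2, 3, 4, 5, 6, 7}  [new]
{5, 7} --a--> {2, 6, 7}  [new]
{5, 7} --b--> {1, 2, 4, 5, 6, 7}  [new]
{3, 4, 6} --a--> {1, 2, 3, 4, 6, 7}  [new]
{3, 4, 6} --b--> {1, 2, 4, 5, 6, 7}  [seen]
{2, 3, 4, 6, 7} --a--> {1, 2, 3, 4, 5, 6, 7}  [seen]
{2, 3, 4, 6, 7} --b--> {1, 2, 3, 4, 5, 6, 7}  [seen]
{1, 2, 3, 4, 5, 6, 7} --a--> {1, 2, 3, 4, 5, 6, 7}  [seen]
{1, 2, 3, 4, 5, 6, 7} --b--> {1, 2, 3, 4, 5, 6, 7}  [seen]
{2, 6, 7} --a--> {1, 2, 5, 7}  [new]
{2, 6, 7} --b--> {1, 2, 3, 4, 6, 7}  [seen]
{1, 2, 4, 5, 6, 7} --a--> {1, 2, 3, 5, 6, 7}  [new]
{1, 2, 4, 5, 6, 7} --b--> {1, 2, 3, 4, 5, 6, 7}  [seen]
{1, 2, 3, 4, 6, 7} --a--> {1, 2, 3, 4, 5, 6, 7}  [seen]
{1, 2, 3, 4, 6, 7} --b--> {1, 2, 3, 4, 5, 6, 7}  [seen]
{1, 2, 5, 7} --a--> {2, 5, 6, 7}  [new]
{1, 2, 5, 7} --b--> {1, 2, 3, 4, 5, 6, 7}  [seen]
{1, 2, 3, 5, 6, 7} --a--> {1, 2, 3, 4, 5, 6, 7}  [seen]
{1, 2, 3, 5, 6, 7} --b--> {1, 2, 3, 4, 5, 6, 7}  [seen]
{2, 5, 6, 7} --a--> {1, 2, 5, 6, 7}  [new]
{2, 5, 6, 7} --b--> {1, 2, 3, 4, 5, 6, 7}  [seen]
{1, 2, 5, 6, 7} --a--> {1, 2, 5, 6, 7}  [seen]
{1, 2, 5, 6, 7} --b--> {1, 2, 3, 4, 5, 6, 7}  [seen]
Reachable DFA states: {1}, {2}, {1, 3, 4}, {5, 7}, {3, 4, 6}, {2, 3, 4, 6, 7}, {1, 2, 3, 4, 5, 6, 7}, {2, 6, 7}, {1, 2, 4, 5, 6, 7}, {1, 2, 3, 4, 6, 7}, {1, 2, 5, 7}, {1, 2, 3, 5, 6, 7}, {2, 5, 6, 7}, {1, 2, 5, 6, 7}.

14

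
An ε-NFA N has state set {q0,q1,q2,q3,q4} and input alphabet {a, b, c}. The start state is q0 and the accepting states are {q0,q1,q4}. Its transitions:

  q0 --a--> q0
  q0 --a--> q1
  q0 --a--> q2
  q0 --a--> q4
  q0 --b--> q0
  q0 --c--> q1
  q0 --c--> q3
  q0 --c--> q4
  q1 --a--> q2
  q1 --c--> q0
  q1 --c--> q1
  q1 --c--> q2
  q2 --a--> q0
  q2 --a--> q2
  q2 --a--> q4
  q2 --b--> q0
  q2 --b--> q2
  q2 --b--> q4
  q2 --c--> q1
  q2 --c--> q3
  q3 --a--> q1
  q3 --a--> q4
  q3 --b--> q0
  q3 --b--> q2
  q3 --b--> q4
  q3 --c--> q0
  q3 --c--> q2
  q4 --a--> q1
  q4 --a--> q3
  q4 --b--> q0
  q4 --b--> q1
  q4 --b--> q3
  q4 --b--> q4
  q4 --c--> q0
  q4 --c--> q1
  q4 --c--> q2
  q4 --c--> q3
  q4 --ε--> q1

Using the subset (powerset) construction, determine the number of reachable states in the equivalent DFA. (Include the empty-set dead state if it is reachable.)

Start state of the DFA: {q0} (ε-closure of the NFA start).
{q0} --a--> {q0,q1,q2,q4}  [new]
{q0} --b--> {q0}  [seen]
{q0} --c--> {q1,q3,q4}  [new]
{q0,q1,q2,q4} --a--> {q0,q1,q2,q3,q4}  [new]
{q0,q1,q2,q4} --b--> {q0,q1,q2,q3,q4}  [seen]
{q0,q1,q2,q4} --c--> {q0,q1,q2,q3,q4}  [seen]
{q1,q3,q4} --a--> {q1,q2,q3,q4}  [new]
{q1,q3,q4} --b--> {q0,q1,q2,q3,q4}  [seen]
{q1,q3,q4} --c--> {q0,q1,q2,q3}  [new]
{q0,q1,q2,q3,q4} --a--> {q0,q1,q2,q3,q4}  [seen]
{q0,q1,q2,q3,q4} --b--> {q0,q1,q2,q3,q4}  [seen]
{q0,q1,q2,q3,q4} --c--> {q0,q1,q2,q3,q4}  [seen]
{q1,q2,q3,q4} --a--> {q0,q1,q2,q3,q4}  [seen]
{q1,q2,q3,q4} --b--> {q0,q1,q2,q3,q4}  [seen]
{q1,q2,q3,q4} --c--> {q0,q1,q2,q3}  [seen]
{q0,q1,q2,q3} --a--> {q0,q1,q2,q4}  [seen]
{q0,q1,q2,q3} --b--> {q0,q1,q2,q4}  [seen]
{q0,q1,q2,q3} --c--> {q0,q1,q2,q3,q4}  [seen]
Reachable DFA states: {q0}, {q0,q1,q2,q4}, {q1,q3,q4}, {q0,q1,q2,q3,q4}, {q1,q2,q3,q4}, {q0,q1,q2,q3}.

6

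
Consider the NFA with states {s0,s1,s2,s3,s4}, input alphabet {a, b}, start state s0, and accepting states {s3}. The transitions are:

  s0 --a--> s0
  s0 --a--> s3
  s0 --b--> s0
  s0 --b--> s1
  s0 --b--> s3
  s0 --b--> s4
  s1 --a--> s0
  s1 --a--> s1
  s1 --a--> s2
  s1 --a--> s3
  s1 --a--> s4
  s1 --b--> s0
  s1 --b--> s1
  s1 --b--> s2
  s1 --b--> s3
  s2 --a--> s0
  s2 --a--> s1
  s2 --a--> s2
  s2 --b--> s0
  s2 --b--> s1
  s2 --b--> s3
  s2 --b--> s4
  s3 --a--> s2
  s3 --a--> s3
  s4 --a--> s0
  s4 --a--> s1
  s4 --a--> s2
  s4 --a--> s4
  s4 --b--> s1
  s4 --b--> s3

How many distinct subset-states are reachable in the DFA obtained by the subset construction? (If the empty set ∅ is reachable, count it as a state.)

Start state of the DFA: {s0}.
{s0} --a--> {s0,s3}  [new]
{s0} --b--> {s0,s1,s3,s4}  [new]
{s0,s3} --a--> {s0,s2,s3}  [new]
{s0,s3} --b--> {s0,s1,s3,s4}  [seen]
{s0,s1,s3,s4} --a--> {s0,s1,s2,s3,s4}  [new]
{s0,s1,s3,s4} --b--> {s0,s1,s2,s3,s4}  [seen]
{s0,s2,s3} --a--> {s0,s1,s2,s3}  [new]
{s0,s2,s3} --b--> {s0,s1,s3,s4}  [seen]
{s0,s1,s2,s3,s4} --a--> {s0,s1,s2,s3,s4}  [seen]
{s0,s1,s2,s3,s4} --b--> {s0,s1,s2,s3,s4}  [seen]
{s0,s1,s2,s3} --a--> {s0,s1,s2,s3,s4}  [seen]
{s0,s1,s2,s3} --b--> {s0,s1,s2,s3,s4}  [seen]
Reachable DFA states: {s0}, {s0,s3}, {s0,s1,s3,s4}, {s0,s2,s3}, {s0,s1,s2,s3,s4}, {s0,s1,s2,s3}.

6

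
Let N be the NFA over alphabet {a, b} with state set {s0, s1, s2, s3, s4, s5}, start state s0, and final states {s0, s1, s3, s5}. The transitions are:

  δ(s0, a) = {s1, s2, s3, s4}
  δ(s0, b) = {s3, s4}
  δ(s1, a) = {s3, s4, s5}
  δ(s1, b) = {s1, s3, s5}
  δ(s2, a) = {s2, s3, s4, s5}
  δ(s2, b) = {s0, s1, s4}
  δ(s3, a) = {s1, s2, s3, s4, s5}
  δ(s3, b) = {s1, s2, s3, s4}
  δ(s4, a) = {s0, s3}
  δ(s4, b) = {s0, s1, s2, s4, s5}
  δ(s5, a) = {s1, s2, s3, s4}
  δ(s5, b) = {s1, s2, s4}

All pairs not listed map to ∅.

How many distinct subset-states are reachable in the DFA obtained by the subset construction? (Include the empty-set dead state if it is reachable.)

4

Start state of the DFA: {s0}.
{s0} --a--> {s1, s2, s3, s4}  [new]
{s0} --b--> {s3, s4}  [new]
{s1, s2, s3, s4} --a--> {s0, s1, s2, s3, s4, s5}  [new]
{s1, s2, s3, s4} --b--> {s0, s1, s2, s3, s4, s5}  [seen]
{s3, s4} --a--> {s0, s1, s2, s3, s4, s5}  [seen]
{s3, s4} --b--> {s0, s1, s2, s3, s4, s5}  [seen]
{s0, s1, s2, s3, s4, s5} --a--> {s0, s1, s2, s3, s4, s5}  [seen]
{s0, s1, s2, s3, s4, s5} --b--> {s0, s1, s2, s3, s4, s5}  [seen]
Reachable DFA states: {s0}, {s1, s2, s3, s4}, {s3, s4}, {s0, s1, s2, s3, s4, s5}.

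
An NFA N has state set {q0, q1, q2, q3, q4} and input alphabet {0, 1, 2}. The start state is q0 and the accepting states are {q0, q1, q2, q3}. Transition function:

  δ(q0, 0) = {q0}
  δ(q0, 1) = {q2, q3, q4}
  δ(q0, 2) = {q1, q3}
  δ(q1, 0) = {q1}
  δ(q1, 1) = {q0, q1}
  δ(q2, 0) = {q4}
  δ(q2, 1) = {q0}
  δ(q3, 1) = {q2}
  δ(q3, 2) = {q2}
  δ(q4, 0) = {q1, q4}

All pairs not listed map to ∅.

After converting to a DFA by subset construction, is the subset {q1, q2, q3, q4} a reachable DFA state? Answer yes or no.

Start state of the DFA: {q0}.
{q0} --0--> {q0}  [seen]
{q0} --1--> {q2, q3, q4}  [new]
{q0} --2--> {q1, q3}  [new]
{q2, q3, q4} --0--> {q1, q4}  [new]
{q2, q3, q4} --1--> {q0, q2}  [new]
{q2, q3, q4} --2--> {q2}  [new]
{q1, q3} --0--> {q1}  [new]
{q1, q3} --1--> {q0, q1, q2}  [new]
{q1, q3} --2--> {q2}  [seen]
{q1, q4} --0--> {q1, q4}  [seen]
{q1, q4} --1--> {q0, q1}  [new]
{q1, q4} --2--> ∅  [new]
{q0, q2} --0--> {q0, q4}  [new]
{q0, q2} --1--> {q0, q2, q3, q4}  [new]
{q0, q2} --2--> {q1, q3}  [seen]
{q2} --0--> {q4}  [new]
{q2} --1--> {q0}  [seen]
{q2} --2--> ∅  [seen]
{q1} --0--> {q1}  [seen]
{q1} --1--> {q0, q1}  [seen]
{q1} --2--> ∅  [seen]
{q0, q1, q2} --0--> {q0, q1, q4}  [new]
{q0, q1, q2} --1--> {q0, q1, q2, q3, q4}  [new]
{q0, q1, q2} --2--> {q1, q3}  [seen]
{q0, q1} --0--> {q0, q1}  [seen]
{q0, q1} --1--> {q0, q1, q2, q3, q4}  [seen]
{q0, q1} --2--> {q1, q3}  [seen]
∅ --0--> ∅  [seen]
∅ --1--> ∅  [seen]
∅ --2--> ∅  [seen]
{q0, q4} --0--> {q0, q1, q4}  [seen]
{q0, q4} --1--> {q2, q3, q4}  [seen]
{q0, q4} --2--> {q1, q3}  [seen]
{q0, q2, q3, q4} --0--> {q0, q1, q4}  [seen]
{q0, q2, q3, q4} --1--> {q0, q2, q3, q4}  [seen]
{q0, q2, q3, q4} --2--> {q1, q2, q3}  [new]
{q4} --0--> {q1, q4}  [seen]
{q4} --1--> ∅  [seen]
{q4} --2--> ∅  [seen]
{q0, q1, q4} --0--> {q0, q1, q4}  [seen]
{q0, q1, q4} --1--> {q0, q1, q2, q3, q4}  [seen]
{q0, q1, q4} --2--> {q1, q3}  [seen]
{q0, q1, q2, q3, q4} --0--> {q0, q1, q4}  [seen]
{q0, q1, q2, q3, q4} --1--> {q0, q1, q2, q3, q4}  [seen]
{q0, q1, q2, q3, q4} --2--> {q1, q2, q3}  [seen]
{q1, q2, q3} --0--> {q1, q4}  [seen]
{q1, q2, q3} --1--> {q0, q1, q2}  [seen]
{q1, q2, q3} --2--> {q2}  [seen]
Reachable DFA states: {q0}, {q2, q3, q4}, {q1, q3}, {q1, q4}, {q0, q2}, {q2}, {q1}, {q0, q1, q2}, {q0, q1}, ∅, {q0, q4}, {q0, q2, q3, q4}, {q4}, {q0, q1, q4}, {q0, q1, q2, q3, q4}, {q1, q2, q3}.
{q1, q2, q3, q4} is not among them.

no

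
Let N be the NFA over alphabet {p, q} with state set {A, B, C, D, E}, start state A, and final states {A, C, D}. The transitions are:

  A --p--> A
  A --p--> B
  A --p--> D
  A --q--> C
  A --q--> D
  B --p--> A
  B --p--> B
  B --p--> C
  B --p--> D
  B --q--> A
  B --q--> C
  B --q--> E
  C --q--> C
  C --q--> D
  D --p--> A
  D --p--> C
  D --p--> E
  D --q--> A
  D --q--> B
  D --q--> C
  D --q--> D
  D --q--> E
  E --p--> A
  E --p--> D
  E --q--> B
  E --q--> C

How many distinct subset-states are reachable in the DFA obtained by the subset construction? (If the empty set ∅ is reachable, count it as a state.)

Start state of the DFA: {A}.
{A} --p--> {A, B, D}  [new]
{A} --q--> {C, D}  [new]
{A, B, D} --p--> {A, B, C, D, E}  [new]
{A, B, D} --q--> {A, B, C, D, E}  [seen]
{C, D} --p--> {A, C, E}  [new]
{C, D} --q--> {A, B, C, D, E}  [seen]
{A, B, C, D, E} --p--> {A, B, C, D, E}  [seen]
{A, B, C, D, E} --q--> {A, B, C, D, E}  [seen]
{A, C, E} --p--> {A, B, D}  [seen]
{A, C, E} --q--> {B, C, D}  [new]
{B, C, D} --p--> {A, B, C, D, E}  [seen]
{B, C, D} --q--> {A, B, C, D, E}  [seen]
Reachable DFA states: {A}, {A, B, D}, {C, D}, {A, B, C, D, E}, {A, C, E}, {B, C, D}.

6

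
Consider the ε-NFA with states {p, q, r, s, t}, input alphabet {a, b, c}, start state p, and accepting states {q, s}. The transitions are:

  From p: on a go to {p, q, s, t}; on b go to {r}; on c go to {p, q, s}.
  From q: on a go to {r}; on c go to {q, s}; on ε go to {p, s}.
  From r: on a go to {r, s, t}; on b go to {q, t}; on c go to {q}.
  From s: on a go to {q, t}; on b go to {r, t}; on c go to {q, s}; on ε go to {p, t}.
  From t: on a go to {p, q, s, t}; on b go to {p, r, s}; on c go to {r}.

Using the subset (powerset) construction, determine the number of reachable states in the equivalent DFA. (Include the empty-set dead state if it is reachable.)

Start state of the DFA: {p} (ε-closure of the NFA start).
{p} --a--> {p, q, s, t}  [new]
{p} --b--> {r}  [new]
{p} --c--> {p, q, s, t}  [seen]
{p, q, s, t} --a--> {p, q, r, s, t}  [new]
{p, q, s, t} --b--> {p, r, s, t}  [new]
{p, q, s, t} --c--> {p, q, r, s, t}  [seen]
{r} --a--> {p, r, s, t}  [seen]
{r} --b--> {p, q, s, t}  [seen]
{r} --c--> {p, q, s, t}  [seen]
{p, q, r, s, t} --a--> {p, q, r, s, t}  [seen]
{p, q, r, s, t} --b--> {p, q, r, s, t}  [seen]
{p, q, r, s, t} --c--> {p, q, r, s, t}  [seen]
{p, r, s, t} --a--> {p, q, r, s, t}  [seen]
{p, r, s, t} --b--> {p, q, r, s, t}  [seen]
{p, r, s, t} --c--> {p, q, r, s, t}  [seen]
Reachable DFA states: {p}, {p, q, s, t}, {r}, {p, q, r, s, t}, {p, r, s, t}.

5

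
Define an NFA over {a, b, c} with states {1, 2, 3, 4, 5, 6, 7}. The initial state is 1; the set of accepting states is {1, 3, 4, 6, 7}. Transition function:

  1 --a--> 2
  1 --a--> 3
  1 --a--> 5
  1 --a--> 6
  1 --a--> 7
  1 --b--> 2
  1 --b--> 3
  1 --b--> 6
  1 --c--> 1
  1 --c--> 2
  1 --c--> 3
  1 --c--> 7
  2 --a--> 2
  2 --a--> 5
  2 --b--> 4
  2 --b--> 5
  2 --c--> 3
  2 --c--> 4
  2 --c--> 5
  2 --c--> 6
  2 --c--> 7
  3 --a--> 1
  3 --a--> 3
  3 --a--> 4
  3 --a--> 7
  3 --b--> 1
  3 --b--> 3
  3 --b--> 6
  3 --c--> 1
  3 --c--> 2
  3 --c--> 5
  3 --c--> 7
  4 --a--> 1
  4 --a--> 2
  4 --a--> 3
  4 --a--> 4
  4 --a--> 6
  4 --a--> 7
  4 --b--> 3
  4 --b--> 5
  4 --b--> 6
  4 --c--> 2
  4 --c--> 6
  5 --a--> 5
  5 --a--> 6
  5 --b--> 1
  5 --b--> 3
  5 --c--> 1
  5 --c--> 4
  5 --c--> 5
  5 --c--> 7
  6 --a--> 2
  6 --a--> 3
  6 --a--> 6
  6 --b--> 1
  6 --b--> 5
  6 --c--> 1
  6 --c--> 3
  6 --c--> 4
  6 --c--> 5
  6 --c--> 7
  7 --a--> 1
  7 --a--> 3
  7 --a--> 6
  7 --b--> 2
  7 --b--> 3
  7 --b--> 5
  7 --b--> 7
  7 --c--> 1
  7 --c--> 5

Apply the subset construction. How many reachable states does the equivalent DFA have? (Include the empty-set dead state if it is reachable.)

8

Start state of the DFA: {1}.
{1} --a--> {2, 3, 5, 6, 7}  [new]
{1} --b--> {2, 3, 6}  [new]
{1} --c--> {1, 2, 3, 7}  [new]
{2, 3, 5, 6, 7} --a--> {1, 2, 3, 4, 5, 6, 7}  [new]
{2, 3, 5, 6, 7} --b--> {1, 2, 3, 4, 5, 6, 7}  [seen]
{2, 3, 5, 6, 7} --c--> {1, 2, 3, 4, 5, 6, 7}  [seen]
{2, 3, 6} --a--> {1, 2, 3, 4, 5, 6, 7}  [seen]
{2, 3, 6} --b--> {1, 3, 4, 5, 6}  [new]
{2, 3, 6} --c--> {1, 2, 3, 4, 5, 6, 7}  [seen]
{1, 2, 3, 7} --a--> {1, 2, 3, 4, 5, 6, 7}  [seen]
{1, 2, 3, 7} --b--> {1, 2, 3, 4, 5, 6, 7}  [seen]
{1, 2, 3, 7} --c--> {1, 2, 3, 4, 5, 6, 7}  [seen]
{1, 2, 3, 4, 5, 6, 7} --a--> {1, 2, 3, 4, 5, 6, 7}  [seen]
{1, 2, 3, 4, 5, 6, 7} --b--> {1, 2, 3, 4, 5, 6, 7}  [seen]
{1, 2, 3, 4, 5, 6, 7} --c--> {1, 2, 3, 4, 5, 6, 7}  [seen]
{1, 3, 4, 5, 6} --a--> {1, 2, 3, 4, 5, 6, 7}  [seen]
{1, 3, 4, 5, 6} --b--> {1, 2, 3, 5, 6}  [new]
{1, 3, 4, 5, 6} --c--> {1, 2, 3, 4, 5, 6, 7}  [seen]
{1, 2, 3, 5, 6} --a--> {1, 2, 3, 4, 5, 6, 7}  [seen]
{1, 2, 3, 5, 6} --b--> {1, 2, 3, 4, 5, 6}  [new]
{1, 2, 3, 5, 6} --c--> {1, 2, 3, 4, 5, 6, 7}  [seen]
{1, 2, 3, 4, 5, 6} --a--> {1, 2, 3, 4, 5, 6, 7}  [seen]
{1, 2, 3, 4, 5, 6} --b--> {1, 2, 3, 4, 5, 6}  [seen]
{1, 2, 3, 4, 5, 6} --c--> {1, 2, 3, 4, 5, 6, 7}  [seen]
Reachable DFA states: {1}, {2, 3, 5, 6, 7}, {2, 3, 6}, {1, 2, 3, 7}, {1, 2, 3, 4, 5, 6, 7}, {1, 3, 4, 5, 6}, {1, 2, 3, 5, 6}, {1, 2, 3, 4, 5, 6}.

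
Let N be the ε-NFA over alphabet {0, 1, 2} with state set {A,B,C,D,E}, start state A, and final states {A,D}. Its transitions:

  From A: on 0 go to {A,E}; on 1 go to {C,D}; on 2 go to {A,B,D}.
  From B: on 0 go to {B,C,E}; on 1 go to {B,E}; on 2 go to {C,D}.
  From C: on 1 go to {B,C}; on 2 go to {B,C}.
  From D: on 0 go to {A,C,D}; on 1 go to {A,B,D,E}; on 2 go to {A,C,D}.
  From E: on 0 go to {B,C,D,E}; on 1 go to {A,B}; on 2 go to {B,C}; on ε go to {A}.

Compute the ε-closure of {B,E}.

Begin with {B,E}.
E →ε {A}; add A.
ε-closure = {A,B,E}.

{A,B,E}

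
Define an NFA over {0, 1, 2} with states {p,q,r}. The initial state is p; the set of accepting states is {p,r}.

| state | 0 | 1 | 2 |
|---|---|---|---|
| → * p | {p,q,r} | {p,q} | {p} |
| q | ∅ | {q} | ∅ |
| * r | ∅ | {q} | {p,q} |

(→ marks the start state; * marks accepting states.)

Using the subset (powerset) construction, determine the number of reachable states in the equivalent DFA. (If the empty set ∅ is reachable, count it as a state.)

3

Start state of the DFA: {p}.
{p} --0--> {p,q,r}  [new]
{p} --1--> {p,q}  [new]
{p} --2--> {p}  [seen]
{p,q,r} --0--> {p,q,r}  [seen]
{p,q,r} --1--> {p,q}  [seen]
{p,q,r} --2--> {p,q}  [seen]
{p,q} --0--> {p,q,r}  [seen]
{p,q} --1--> {p,q}  [seen]
{p,q} --2--> {p}  [seen]
Reachable DFA states: {p}, {p,q,r}, {p,q}.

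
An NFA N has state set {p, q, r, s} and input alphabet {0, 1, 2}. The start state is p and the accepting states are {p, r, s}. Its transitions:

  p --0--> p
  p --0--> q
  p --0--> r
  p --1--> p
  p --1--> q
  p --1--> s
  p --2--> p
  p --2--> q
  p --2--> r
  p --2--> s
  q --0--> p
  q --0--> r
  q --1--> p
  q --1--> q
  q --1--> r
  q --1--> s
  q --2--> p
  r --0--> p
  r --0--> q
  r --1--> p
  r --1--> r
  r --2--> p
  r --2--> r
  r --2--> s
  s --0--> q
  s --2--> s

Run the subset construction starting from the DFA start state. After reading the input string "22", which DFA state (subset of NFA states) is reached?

Start: {p}.
δ(p,2) = {p, q, r, s}.
Union: {p, q, r, s}.
After 2: {p, q, r, s}.
δ(p,2) = {p, q, r, s}; δ(q,2) = {p}; δ(r,2) = {p, r, s}; δ(s,2) = {s}.
Union: {p, q, r, s}.
After 2: {p, q, r, s}.

{p, q, r, s}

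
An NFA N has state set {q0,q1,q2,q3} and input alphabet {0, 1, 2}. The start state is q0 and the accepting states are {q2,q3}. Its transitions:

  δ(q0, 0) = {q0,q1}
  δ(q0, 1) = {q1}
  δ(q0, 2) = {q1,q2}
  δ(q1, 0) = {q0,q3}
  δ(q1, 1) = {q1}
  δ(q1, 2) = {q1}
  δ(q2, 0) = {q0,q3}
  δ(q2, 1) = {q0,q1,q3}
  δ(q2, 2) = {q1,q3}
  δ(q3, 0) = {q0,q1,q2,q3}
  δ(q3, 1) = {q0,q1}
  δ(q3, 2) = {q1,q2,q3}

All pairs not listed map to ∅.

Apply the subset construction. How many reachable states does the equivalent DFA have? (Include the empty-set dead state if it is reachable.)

Start state of the DFA: {q0}.
{q0} --0--> {q0,q1}  [new]
{q0} --1--> {q1}  [new]
{q0} --2--> {q1,q2}  [new]
{q0,q1} --0--> {q0,q1,q3}  [new]
{q0,q1} --1--> {q1}  [seen]
{q0,q1} --2--> {q1,q2}  [seen]
{q1} --0--> {q0,q3}  [new]
{q1} --1--> {q1}  [seen]
{q1} --2--> {q1}  [seen]
{q1,q2} --0--> {q0,q3}  [seen]
{q1,q2} --1--> {q0,q1,q3}  [seen]
{q1,q2} --2--> {q1,q3}  [new]
{q0,q1,q3} --0--> {q0,q1,q2,q3}  [new]
{q0,q1,q3} --1--> {q0,q1}  [seen]
{q0,q1,q3} --2--> {q1,q2,q3}  [new]
{q0,q3} --0--> {q0,q1,q2,q3}  [seen]
{q0,q3} --1--> {q0,q1}  [seen]
{q0,q3} --2--> {q1,q2,q3}  [seen]
{q1,q3} --0--> {q0,q1,q2,q3}  [seen]
{q1,q3} --1--> {q0,q1}  [seen]
{q1,q3} --2--> {q1,q2,q3}  [seen]
{q0,q1,q2,q3} --0--> {q0,q1,q2,q3}  [seen]
{q0,q1,q2,q3} --1--> {q0,q1,q3}  [seen]
{q0,q1,q2,q3} --2--> {q1,q2,q3}  [seen]
{q1,q2,q3} --0--> {q0,q1,q2,q3}  [seen]
{q1,q2,q3} --1--> {q0,q1,q3}  [seen]
{q1,q2,q3} --2--> {q1,q2,q3}  [seen]
Reachable DFA states: {q0}, {q0,q1}, {q1}, {q1,q2}, {q0,q1,q3}, {q0,q3}, {q1,q3}, {q0,q1,q2,q3}, {q1,q2,q3}.

9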